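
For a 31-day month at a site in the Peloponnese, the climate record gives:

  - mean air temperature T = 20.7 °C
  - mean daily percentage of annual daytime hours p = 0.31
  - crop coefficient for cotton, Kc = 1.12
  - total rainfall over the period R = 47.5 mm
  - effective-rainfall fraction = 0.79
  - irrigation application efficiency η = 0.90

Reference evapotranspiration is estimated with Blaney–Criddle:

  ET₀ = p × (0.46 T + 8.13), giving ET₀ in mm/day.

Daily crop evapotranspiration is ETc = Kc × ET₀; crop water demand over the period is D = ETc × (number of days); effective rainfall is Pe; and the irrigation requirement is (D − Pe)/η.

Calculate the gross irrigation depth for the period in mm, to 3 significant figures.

ET₀ = 0.31 × (0.46 × 20.7 + 8.13) = 0.31 × 17.652 = 5.4721 mm/d
ETc = Kc × ET₀ = 1.12 × 5.4721 = 6.1288 mm/d
Crop demand D = ETc × 31 d = 6.1288 × 31 = 189.993 mm
Pe = 0.79 × 47.5 = 37.525 mm
D − Pe = 189.993 − 37.525 = 152.468 mm
Gross irrigation = 152.468 / 0.90 = 169.409 mm

169 mm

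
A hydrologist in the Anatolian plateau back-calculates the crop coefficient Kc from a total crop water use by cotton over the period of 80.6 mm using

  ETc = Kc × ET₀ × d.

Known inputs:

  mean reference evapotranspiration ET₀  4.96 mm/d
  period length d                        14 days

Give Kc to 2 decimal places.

1.16

ETc = Kc × ET₀ × d  ⇒  Kc = ETc / (ET₀ × d)
Kc = 80.6 / (4.96 × 14) = 80.6 / 69.44 = 1.1607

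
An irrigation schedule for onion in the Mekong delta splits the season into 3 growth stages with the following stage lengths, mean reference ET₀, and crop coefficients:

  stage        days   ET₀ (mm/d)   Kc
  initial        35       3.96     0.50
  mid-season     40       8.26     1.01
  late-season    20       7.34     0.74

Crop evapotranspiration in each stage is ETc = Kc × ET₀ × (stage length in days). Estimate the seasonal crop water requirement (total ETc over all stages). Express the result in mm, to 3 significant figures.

512 mm

initial: 0.50 × 3.96 × 35 = 69.30 mm
mid-season: 1.01 × 8.26 × 40 = 333.70 mm
late-season: 0.74 × 7.34 × 20 = 108.63 mm
Seasonal total = 511.63 mm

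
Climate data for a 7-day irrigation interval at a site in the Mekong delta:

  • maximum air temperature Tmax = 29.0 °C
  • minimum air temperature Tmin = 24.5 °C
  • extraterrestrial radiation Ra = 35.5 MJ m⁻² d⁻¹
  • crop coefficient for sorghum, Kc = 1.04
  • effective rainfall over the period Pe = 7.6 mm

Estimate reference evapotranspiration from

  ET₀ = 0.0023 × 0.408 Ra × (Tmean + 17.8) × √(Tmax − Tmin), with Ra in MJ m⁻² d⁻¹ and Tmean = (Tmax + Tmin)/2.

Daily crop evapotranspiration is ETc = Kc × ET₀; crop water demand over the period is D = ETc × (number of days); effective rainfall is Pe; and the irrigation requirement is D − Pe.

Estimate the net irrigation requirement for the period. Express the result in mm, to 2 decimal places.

Tmean = (29.0 + 24.5)/2 = 26.75 °C
0.408 Ra = 0.408 × 35.5 = 14.4840 mm/d equivalent
ET₀ = 0.0023 × 14.4840 × (26.75 + 17.8) × √4.5 = 0.0023 × 14.4840 × 44.55 × 2.1213 = 3.1482 mm/d
ETc = Kc × ET₀ = 1.04 × 3.1482 = 3.2741 mm/d
Crop demand D = ETc × 7 d = 3.2741 × 7 = 22.919 mm
D − Pe = 22.919 − 7.6 = 15.319 mm

15.32 mm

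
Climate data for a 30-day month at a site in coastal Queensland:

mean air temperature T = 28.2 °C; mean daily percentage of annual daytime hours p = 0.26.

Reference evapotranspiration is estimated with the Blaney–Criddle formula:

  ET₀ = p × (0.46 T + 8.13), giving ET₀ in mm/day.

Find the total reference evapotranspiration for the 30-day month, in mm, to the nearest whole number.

165 mm

ET₀ = 0.26 × (0.46 × 28.2 + 8.13) = 0.26 × 21.102 = 5.4865 mm/d
Monthly total = 5.4865 × 30 = 164.595 mm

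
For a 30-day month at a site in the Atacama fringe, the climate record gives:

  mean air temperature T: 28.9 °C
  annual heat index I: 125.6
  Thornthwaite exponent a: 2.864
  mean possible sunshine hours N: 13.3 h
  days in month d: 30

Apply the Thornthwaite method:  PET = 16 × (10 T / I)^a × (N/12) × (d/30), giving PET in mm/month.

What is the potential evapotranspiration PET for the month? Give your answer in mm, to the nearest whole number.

10T/I = 10 × 28.9 / 125.6 = 2.3010
(10T/I)^a = 2.3010^2.864 = 10.8775
Uncorrected PET = 16 × 10.8775 = 174.040 mm
Correction = (N/12)(d/30) = (13.3/12)(30/30) = 1.1083
PET = 174.040 × 1.1083 = 192.889 mm/month

193 mm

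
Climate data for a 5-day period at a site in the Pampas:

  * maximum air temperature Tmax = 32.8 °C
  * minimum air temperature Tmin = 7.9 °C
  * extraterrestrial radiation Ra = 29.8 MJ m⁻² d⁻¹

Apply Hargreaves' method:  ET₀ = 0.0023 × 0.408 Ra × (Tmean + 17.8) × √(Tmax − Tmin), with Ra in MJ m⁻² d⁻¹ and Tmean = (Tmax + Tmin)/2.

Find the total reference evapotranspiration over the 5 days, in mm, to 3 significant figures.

Tmean = (32.8 + 7.9)/2 = 20.35 °C
0.408 Ra = 0.408 × 29.8 = 12.1584 mm/d equivalent
ET₀ = 0.0023 × 12.1584 × (20.35 + 17.8) × √24.9 = 0.0023 × 12.1584 × 38.15 × 4.9900 = 5.3235 mm/d
Over 5 days: 5.3235 × 5 = 26.618 mm

26.6 mm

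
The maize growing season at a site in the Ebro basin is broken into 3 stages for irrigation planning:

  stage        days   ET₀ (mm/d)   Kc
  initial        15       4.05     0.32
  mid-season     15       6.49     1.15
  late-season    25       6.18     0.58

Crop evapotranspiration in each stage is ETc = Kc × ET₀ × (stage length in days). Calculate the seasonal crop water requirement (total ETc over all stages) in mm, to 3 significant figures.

221 mm

initial: 0.32 × 4.05 × 15 = 19.44 mm
mid-season: 1.15 × 6.49 × 15 = 111.95 mm
late-season: 0.58 × 6.18 × 25 = 89.61 mm
Seasonal total = 221.00 mm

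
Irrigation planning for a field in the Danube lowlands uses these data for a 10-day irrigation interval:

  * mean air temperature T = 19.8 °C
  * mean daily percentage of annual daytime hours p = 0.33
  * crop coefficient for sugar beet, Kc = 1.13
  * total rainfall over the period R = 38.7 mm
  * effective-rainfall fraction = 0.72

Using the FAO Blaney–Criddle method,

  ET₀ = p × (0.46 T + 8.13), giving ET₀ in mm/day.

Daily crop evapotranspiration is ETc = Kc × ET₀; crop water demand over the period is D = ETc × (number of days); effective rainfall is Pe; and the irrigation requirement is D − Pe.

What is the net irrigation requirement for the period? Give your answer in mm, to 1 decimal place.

36.4 mm

ET₀ = 0.33 × (0.46 × 19.8 + 8.13) = 0.33 × 17.238 = 5.6885 mm/d
ETc = Kc × ET₀ = 1.13 × 5.6885 = 6.4280 mm/d
Crop demand D = ETc × 10 d = 6.4280 × 10 = 64.280 mm
Pe = 0.72 × 38.7 = 27.864 mm
D − Pe = 64.280 − 27.864 = 36.416 mm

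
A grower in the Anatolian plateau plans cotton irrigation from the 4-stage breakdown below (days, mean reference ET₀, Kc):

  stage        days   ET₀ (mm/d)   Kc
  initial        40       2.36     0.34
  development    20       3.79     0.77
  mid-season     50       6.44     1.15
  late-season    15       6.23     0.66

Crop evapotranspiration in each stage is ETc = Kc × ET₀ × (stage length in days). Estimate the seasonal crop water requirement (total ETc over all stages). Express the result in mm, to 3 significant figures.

initial: 0.34 × 2.36 × 40 = 32.10 mm
development: 0.77 × 3.79 × 20 = 58.37 mm
mid-season: 1.15 × 6.44 × 50 = 370.30 mm
late-season: 0.66 × 6.23 × 15 = 61.68 mm
Seasonal total = 522.45 mm

522 mm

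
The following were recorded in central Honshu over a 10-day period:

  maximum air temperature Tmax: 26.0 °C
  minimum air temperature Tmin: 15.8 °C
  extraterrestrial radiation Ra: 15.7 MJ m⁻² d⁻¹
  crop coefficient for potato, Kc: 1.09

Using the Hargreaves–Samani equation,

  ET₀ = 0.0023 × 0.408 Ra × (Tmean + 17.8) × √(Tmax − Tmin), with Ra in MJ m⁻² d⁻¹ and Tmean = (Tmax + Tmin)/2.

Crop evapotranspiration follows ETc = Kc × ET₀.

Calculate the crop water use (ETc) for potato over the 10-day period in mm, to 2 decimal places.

19.85 mm

Tmean = (26.0 + 15.8)/2 = 20.90 °C
0.408 Ra = 0.408 × 15.7 = 6.4056 mm/d equivalent
ET₀ = 0.0023 × 6.4056 × (20.90 + 17.8) × √10.2 = 0.0023 × 6.4056 × 38.70 × 3.1937 = 1.8209 mm/d
ETc = Kc × ET₀ = 1.09 × 1.8209 = 1.9848 mm/d
Over 10 days: 1.9848 × 10 = 19.848 mm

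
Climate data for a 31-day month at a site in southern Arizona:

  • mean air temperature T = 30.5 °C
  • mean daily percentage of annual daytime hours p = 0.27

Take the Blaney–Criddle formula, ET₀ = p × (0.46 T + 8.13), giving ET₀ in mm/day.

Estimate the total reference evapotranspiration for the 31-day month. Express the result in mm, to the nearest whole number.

ET₀ = 0.27 × (0.46 × 30.5 + 8.13) = 0.27 × 22.160 = 5.9832 mm/d
Monthly total = 5.9832 × 31 = 185.479 mm

185 mm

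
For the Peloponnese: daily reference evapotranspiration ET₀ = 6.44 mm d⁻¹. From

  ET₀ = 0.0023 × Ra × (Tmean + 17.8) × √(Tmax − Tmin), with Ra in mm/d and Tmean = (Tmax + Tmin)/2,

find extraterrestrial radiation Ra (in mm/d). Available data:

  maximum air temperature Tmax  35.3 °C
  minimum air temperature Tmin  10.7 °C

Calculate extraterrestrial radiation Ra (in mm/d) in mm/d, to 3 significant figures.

13.8 mm/d

Tmean = 23.00 °C; √ΔT = 4.9598
Ra = ET₀ / [0.0023 × (Tmean+17.8) × √ΔT] = 6.44 / (0.0023 × 40.80 × 4.9598) = 13.837 mm/d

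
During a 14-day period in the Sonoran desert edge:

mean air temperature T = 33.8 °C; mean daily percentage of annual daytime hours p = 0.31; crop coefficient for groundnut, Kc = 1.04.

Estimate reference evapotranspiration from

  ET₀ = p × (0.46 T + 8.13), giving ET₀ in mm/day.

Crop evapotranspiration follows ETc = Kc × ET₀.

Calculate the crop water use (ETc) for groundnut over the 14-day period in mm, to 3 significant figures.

ET₀ = 0.31 × (0.46 × 33.8 + 8.13) = 0.31 × 23.678 = 7.3402 mm/d
ETc = Kc × ET₀ = 1.04 × 7.3402 = 7.6338 mm/d
Over 14 days: 7.6338 × 14 = 106.873 mm

107 mm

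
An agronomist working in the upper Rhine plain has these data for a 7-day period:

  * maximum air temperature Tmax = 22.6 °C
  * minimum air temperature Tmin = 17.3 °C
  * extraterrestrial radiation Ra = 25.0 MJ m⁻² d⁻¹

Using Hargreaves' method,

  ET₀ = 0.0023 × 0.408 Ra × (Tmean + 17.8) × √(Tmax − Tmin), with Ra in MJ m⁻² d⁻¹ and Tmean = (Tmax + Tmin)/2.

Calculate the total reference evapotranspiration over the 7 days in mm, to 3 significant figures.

14.3 mm

Tmean = (22.6 + 17.3)/2 = 19.95 °C
0.408 Ra = 0.408 × 25.0 = 10.2000 mm/d equivalent
ET₀ = 0.0023 × 10.2000 × (19.95 + 17.8) × √5.3 = 0.0023 × 10.2000 × 37.75 × 2.3022 = 2.0389 mm/d
Over 7 days: 2.0389 × 7 = 14.272 mm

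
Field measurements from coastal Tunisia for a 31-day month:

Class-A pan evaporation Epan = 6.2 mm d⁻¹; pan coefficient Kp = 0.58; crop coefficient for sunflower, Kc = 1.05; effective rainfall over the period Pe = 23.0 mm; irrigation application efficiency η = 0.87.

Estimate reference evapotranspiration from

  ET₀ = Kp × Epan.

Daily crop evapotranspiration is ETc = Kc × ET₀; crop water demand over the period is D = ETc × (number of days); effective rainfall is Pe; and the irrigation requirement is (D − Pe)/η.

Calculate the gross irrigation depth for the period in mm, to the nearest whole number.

108 mm

ET₀ = 0.58 × 6.2 = 3.5960 mm/d
ETc = Kc × ET₀ = 1.05 × 3.5960 = 3.7758 mm/d
Crop demand D = ETc × 31 d = 3.7758 × 31 = 117.050 mm
D − Pe = 117.050 − 23.0 = 94.050 mm
Gross irrigation = 94.050 / 0.87 = 108.103 mm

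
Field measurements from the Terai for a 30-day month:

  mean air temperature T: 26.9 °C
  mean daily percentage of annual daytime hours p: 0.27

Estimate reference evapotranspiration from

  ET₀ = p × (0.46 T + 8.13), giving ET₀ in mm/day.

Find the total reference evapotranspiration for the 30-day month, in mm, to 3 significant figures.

166 mm

ET₀ = 0.27 × (0.46 × 26.9 + 8.13) = 0.27 × 20.504 = 5.5361 mm/d
Monthly total = 5.5361 × 30 = 166.083 mm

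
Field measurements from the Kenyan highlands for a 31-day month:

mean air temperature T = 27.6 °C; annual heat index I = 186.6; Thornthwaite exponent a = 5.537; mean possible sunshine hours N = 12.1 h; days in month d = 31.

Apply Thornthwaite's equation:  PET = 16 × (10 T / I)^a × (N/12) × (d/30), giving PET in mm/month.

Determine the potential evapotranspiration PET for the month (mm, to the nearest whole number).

10T/I = 10 × 27.6 / 186.6 = 1.4791
(10T/I)^a = 1.4791^5.537 = 8.7353
Uncorrected PET = 16 × 8.7353 = 139.765 mm
Correction = (N/12)(d/30) = (12.1/12)(31/30) = 1.0419
PET = 139.765 × 1.0419 = 145.621 mm/month

146 mm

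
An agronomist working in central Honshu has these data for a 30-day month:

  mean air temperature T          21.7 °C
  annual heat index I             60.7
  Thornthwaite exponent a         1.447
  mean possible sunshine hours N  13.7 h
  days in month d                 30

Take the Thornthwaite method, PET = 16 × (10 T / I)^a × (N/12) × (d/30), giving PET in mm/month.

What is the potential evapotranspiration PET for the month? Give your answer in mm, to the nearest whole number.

10T/I = 10 × 21.7 / 60.7 = 3.5750
(10T/I)^a = 3.5750^1.447 = 6.3182
Uncorrected PET = 16 × 6.3182 = 101.091 mm
Correction = (N/12)(d/30) = (13.7/12)(30/30) = 1.1417
PET = 101.091 × 1.1417 = 115.416 mm/month

115 mm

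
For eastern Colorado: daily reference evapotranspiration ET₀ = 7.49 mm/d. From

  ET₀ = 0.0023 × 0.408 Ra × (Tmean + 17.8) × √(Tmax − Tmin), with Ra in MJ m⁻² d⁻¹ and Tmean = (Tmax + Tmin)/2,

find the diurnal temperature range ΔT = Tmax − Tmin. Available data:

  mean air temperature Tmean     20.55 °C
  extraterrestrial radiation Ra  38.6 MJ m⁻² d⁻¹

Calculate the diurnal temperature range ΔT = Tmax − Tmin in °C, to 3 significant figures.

29.1 °C

√ΔT = ET₀ / [0.0023 × 0.408 × Ra × (Tmean+17.8)] = 7.49 / (0.0023 × 15.7488 × 38.35) = 5.3919
ΔT = 5.3919² = 29.073 °C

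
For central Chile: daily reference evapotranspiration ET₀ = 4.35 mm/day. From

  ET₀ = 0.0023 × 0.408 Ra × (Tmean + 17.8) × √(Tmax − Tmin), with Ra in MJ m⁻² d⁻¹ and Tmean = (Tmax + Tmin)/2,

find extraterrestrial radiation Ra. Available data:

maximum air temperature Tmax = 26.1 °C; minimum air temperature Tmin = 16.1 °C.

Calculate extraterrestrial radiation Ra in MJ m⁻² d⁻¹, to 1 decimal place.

37.7 MJ m⁻² d⁻¹

Tmean = (26.1+16.1)/2 = 21.10 °C; ΔT = 10.0
Ra = ET₀ / [0.0023 × 0.408 × (Tmean+17.8) × √ΔT]
   = 4.35 / (0.0023 × 0.408 × 38.90 × 3.1623) = 37.683 MJ m⁻² d⁻¹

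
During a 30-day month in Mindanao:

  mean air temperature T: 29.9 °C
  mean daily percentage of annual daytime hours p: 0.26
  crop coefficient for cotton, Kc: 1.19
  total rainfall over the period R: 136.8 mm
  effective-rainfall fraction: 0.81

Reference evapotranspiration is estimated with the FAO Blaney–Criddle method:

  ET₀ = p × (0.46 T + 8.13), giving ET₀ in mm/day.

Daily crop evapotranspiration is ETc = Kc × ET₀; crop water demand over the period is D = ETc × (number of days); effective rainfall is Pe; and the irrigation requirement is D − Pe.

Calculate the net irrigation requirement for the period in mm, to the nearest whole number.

ET₀ = 0.26 × (0.46 × 29.9 + 8.13) = 0.26 × 21.884 = 5.6898 mm/d
ETc = Kc × ET₀ = 1.19 × 5.6898 = 6.7709 mm/d
Crop demand D = ETc × 30 d = 6.7709 × 30 = 203.127 mm
Pe = 0.81 × 136.8 = 110.808 mm
D − Pe = 203.127 − 110.808 = 92.319 mm

92 mm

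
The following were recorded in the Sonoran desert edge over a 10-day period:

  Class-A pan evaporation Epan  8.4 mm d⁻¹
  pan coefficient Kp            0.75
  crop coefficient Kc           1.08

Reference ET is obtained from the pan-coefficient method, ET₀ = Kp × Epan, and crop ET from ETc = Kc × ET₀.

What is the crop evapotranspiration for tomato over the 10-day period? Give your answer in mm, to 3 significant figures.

ET₀ = 0.75 × 8.4 = 6.3000 mm/d
ETc = Kc × ET₀ = 1.08 × 6.3000 = 6.8040 mm/d
Over 10 days: 6.8040 × 10 = 68.040 mm

68.0 mm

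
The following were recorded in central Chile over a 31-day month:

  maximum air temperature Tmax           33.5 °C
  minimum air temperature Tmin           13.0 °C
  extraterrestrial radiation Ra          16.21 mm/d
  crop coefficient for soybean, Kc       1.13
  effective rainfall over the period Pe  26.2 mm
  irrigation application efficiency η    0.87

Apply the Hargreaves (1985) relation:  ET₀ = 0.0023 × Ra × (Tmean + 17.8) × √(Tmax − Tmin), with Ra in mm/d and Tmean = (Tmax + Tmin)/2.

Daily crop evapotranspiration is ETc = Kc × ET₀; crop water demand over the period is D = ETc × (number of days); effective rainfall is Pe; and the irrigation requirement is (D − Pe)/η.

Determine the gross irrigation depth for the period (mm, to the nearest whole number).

Tmean = (33.5 + 13.0)/2 = 23.25 °C
ET₀ = 0.0023 × 16.21 × (23.25 + 17.8) × √20.5 = 0.0023 × 16.21 × 41.05 × 4.5277 = 6.9295 mm/d
ETc = Kc × ET₀ = 1.13 × 6.9295 = 7.8303 mm/d
Crop demand D = ETc × 31 d = 7.8303 × 31 = 242.739 mm
D − Pe = 242.739 − 26.2 = 216.539 mm
Gross irrigation = 216.539 / 0.87 = 248.895 mm

249 mm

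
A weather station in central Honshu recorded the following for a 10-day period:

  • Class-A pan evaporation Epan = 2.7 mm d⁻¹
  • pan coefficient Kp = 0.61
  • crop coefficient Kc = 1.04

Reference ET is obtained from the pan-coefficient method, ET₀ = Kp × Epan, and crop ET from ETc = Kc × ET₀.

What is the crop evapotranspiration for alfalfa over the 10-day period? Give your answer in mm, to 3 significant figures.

17.1 mm

ET₀ = 0.61 × 2.7 = 1.6470 mm/d
ETc = Kc × ET₀ = 1.04 × 1.6470 = 1.7129 mm/d
Over 10 days: 1.7129 × 10 = 17.129 mm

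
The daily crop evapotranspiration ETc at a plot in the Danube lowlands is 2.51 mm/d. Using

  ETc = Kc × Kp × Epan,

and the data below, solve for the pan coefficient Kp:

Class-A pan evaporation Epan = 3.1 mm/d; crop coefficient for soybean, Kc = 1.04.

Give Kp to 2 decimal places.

0.78

ETc = Kc × Kp × Epan  ⇒  Kp = ETc / (Kc × Epan)
Kp = 2.51 / (1.04 × 3.1) = 2.51 / 3.224 = 0.7785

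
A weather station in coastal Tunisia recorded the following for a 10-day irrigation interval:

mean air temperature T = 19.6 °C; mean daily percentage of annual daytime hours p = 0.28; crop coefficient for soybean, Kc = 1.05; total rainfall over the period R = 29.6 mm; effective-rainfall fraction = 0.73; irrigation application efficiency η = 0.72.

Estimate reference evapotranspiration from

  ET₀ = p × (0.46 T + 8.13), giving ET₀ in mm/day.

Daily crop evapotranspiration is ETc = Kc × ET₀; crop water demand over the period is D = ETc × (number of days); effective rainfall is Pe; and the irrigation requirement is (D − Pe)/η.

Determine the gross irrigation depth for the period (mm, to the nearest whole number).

40 mm

ET₀ = 0.28 × (0.46 × 19.6 + 8.13) = 0.28 × 17.146 = 4.8009 mm/d
ETc = Kc × ET₀ = 1.05 × 4.8009 = 5.0409 mm/d
Crop demand D = ETc × 10 d = 5.0409 × 10 = 50.409 mm
Pe = 0.73 × 29.6 = 21.608 mm
D − Pe = 50.409 − 21.608 = 28.801 mm
Gross irrigation = 28.801 / 0.72 = 40.001 mm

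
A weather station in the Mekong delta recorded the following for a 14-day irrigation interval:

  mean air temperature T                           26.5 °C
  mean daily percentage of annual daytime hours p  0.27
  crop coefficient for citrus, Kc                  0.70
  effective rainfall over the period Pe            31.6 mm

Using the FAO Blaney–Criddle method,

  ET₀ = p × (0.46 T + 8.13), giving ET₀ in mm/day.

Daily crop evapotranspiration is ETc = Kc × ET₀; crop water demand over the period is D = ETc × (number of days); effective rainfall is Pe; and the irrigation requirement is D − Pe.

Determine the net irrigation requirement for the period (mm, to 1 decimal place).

22.2 mm

ET₀ = 0.27 × (0.46 × 26.5 + 8.13) = 0.27 × 20.320 = 5.4864 mm/d
ETc = Kc × ET₀ = 0.70 × 5.4864 = 3.8405 mm/d
Crop demand D = ETc × 14 d = 3.8405 × 14 = 53.767 mm
D − Pe = 53.767 − 31.6 = 22.167 mm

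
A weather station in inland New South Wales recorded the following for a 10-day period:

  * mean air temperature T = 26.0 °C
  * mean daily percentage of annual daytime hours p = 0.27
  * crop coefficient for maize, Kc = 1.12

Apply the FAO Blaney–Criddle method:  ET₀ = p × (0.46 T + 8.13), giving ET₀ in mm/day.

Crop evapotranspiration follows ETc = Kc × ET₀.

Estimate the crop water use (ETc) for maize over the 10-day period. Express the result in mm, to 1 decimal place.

ET₀ = 0.27 × (0.46 × 26.0 + 8.13) = 0.27 × 20.090 = 5.4243 mm/d
ETc = Kc × ET₀ = 1.12 × 5.4243 = 6.0752 mm/d
Over 10 days: 6.0752 × 10 = 60.752 mm

60.8 mm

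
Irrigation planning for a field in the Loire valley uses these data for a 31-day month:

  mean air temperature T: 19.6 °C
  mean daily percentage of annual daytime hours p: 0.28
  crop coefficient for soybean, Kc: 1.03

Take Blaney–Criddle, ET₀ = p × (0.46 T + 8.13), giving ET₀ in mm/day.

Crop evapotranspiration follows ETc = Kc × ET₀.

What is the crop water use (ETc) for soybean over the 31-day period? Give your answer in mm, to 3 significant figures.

153 mm

ET₀ = 0.28 × (0.46 × 19.6 + 8.13) = 0.28 × 17.146 = 4.8009 mm/d
ETc = Kc × ET₀ = 1.03 × 4.8009 = 4.9449 mm/d
Over 31 days: 4.9449 × 31 = 153.292 mm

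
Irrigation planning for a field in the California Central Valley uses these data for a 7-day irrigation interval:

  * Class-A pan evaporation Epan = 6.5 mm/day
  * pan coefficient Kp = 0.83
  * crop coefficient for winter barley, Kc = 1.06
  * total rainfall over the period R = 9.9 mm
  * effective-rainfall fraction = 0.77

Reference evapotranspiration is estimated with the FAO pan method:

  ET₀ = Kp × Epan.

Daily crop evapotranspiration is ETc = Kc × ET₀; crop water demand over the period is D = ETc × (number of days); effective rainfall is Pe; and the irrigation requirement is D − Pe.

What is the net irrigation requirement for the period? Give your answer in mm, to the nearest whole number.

ET₀ = 0.83 × 6.5 = 5.3950 mm/d
ETc = Kc × ET₀ = 1.06 × 5.3950 = 5.7187 mm/d
Crop demand D = ETc × 7 d = 5.7187 × 7 = 40.031 mm
Pe = 0.77 × 9.9 = 7.623 mm
D − Pe = 40.031 − 7.623 = 32.408 mm

32 mm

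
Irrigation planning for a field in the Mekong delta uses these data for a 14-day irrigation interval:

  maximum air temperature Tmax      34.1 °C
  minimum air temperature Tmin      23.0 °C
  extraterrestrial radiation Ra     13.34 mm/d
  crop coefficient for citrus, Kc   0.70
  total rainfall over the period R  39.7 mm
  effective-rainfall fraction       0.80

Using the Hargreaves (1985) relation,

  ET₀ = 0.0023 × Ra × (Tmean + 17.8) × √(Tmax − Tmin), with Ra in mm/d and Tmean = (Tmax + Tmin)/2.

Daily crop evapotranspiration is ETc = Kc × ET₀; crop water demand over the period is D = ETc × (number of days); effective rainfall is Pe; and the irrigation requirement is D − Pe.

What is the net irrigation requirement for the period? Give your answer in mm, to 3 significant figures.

14.7 mm

Tmean = (34.1 + 23.0)/2 = 28.55 °C
ET₀ = 0.0023 × 13.34 × (28.55 + 17.8) × √11.1 = 0.0023 × 13.34 × 46.35 × 3.3317 = 4.7380 mm/d
ETc = Kc × ET₀ = 0.70 × 4.7380 = 3.3166 mm/d
Crop demand D = ETc × 14 d = 3.3166 × 14 = 46.432 mm
Pe = 0.80 × 39.7 = 31.760 mm
D − Pe = 46.432 − 31.760 = 14.672 mm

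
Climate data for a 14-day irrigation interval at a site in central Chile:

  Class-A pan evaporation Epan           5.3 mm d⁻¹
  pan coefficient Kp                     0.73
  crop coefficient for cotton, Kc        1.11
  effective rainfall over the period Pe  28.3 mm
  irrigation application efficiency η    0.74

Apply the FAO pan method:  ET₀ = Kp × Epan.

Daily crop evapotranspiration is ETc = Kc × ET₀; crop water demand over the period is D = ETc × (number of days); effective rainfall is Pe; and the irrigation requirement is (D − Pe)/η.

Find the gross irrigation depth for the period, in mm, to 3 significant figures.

43.0 mm

ET₀ = 0.73 × 5.3 = 3.8690 mm/d
ETc = Kc × ET₀ = 1.11 × 3.8690 = 4.2946 mm/d
Crop demand D = ETc × 14 d = 4.2946 × 14 = 60.124 mm
D − Pe = 60.124 − 28.3 = 31.824 mm
Gross irrigation = 31.824 / 0.74 = 43.005 mm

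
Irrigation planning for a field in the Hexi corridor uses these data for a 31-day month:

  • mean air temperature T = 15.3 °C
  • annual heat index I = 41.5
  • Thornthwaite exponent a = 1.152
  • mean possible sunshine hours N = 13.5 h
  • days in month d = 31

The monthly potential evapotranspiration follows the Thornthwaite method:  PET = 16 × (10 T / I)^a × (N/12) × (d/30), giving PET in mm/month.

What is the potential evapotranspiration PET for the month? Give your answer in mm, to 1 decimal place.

10T/I = 10 × 15.3 / 41.5 = 3.6867
(10T/I)^a = 3.6867^1.152 = 4.4954
Uncorrected PET = 16 × 4.4954 = 71.926 mm
Correction = (N/12)(d/30) = (13.5/12)(31/30) = 1.1625
PET = 71.926 × 1.1625 = 83.614 mm/month

83.6 mm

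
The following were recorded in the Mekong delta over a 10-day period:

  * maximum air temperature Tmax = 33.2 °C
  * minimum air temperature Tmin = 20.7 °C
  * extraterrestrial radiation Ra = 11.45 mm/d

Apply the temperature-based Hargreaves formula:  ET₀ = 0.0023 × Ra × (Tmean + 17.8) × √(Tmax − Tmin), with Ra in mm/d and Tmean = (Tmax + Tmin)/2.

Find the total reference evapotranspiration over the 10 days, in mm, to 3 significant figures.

41.7 mm

Tmean = (33.2 + 20.7)/2 = 26.95 °C
ET₀ = 0.0023 × 11.45 × (26.95 + 17.8) × √12.5 = 0.0023 × 11.45 × 44.75 × 3.5355 = 4.1666 mm/d
Over 10 days: 4.1666 × 10 = 41.666 mm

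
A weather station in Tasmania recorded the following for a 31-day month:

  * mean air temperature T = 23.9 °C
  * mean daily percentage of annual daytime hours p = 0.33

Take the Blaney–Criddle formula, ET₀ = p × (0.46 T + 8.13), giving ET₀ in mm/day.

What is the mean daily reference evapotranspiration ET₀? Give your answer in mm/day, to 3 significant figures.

ET₀ = 0.33 × (0.46 × 23.9 + 8.13) = 0.33 × 19.124 = 6.3109 mm/d

6.31 mm/day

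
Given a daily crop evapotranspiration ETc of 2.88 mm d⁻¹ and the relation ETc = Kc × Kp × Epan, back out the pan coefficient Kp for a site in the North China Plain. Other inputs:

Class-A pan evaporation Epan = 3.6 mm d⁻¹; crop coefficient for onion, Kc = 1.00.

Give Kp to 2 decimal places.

ETc = Kc × Kp × Epan  ⇒  Kp = ETc / (Kc × Epan)
Kp = 2.88 / (1.00 × 3.6) = 2.88 / 3.600 = 0.8000

0.80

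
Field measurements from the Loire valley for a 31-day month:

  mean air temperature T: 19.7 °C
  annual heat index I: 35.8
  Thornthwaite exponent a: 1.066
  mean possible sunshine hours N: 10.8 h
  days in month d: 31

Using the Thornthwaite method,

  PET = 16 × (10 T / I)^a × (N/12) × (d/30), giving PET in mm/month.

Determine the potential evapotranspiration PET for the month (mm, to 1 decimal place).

10T/I = 10 × 19.7 / 35.8 = 5.5028
(10T/I)^a = 5.5028^1.066 = 6.1583
Uncorrected PET = 16 × 6.1583 = 98.533 mm
Correction = (N/12)(d/30) = (10.8/12)(31/30) = 0.9300
PET = 98.533 × 0.9300 = 91.636 mm/month

91.6 mm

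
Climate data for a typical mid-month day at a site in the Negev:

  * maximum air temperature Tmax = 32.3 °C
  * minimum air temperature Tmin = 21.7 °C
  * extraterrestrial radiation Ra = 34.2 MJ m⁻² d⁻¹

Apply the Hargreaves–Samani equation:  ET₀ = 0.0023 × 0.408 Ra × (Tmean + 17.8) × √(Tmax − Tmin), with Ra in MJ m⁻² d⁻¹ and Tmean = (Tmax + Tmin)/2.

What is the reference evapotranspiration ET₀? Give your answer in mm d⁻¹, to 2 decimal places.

4.68 mm d⁻¹

Tmean = (32.3 + 21.7)/2 = 27.00 °C
0.408 Ra = 0.408 × 34.2 = 13.9536 mm/d equivalent
ET₀ = 0.0023 × 13.9536 × (27.00 + 17.8) × √10.6 = 0.0023 × 13.9536 × 44.80 × 3.2558 = 4.6811 mm/d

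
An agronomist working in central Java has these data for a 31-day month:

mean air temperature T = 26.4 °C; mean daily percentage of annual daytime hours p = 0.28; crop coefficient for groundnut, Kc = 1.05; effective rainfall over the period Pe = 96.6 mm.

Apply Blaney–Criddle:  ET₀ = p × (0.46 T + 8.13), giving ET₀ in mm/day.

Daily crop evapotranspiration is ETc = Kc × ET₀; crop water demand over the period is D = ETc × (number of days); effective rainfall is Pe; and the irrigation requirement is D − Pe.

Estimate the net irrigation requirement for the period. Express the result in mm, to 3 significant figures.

88.2 mm

ET₀ = 0.28 × (0.46 × 26.4 + 8.13) = 0.28 × 20.274 = 5.6767 mm/d
ETc = Kc × ET₀ = 1.05 × 5.6767 = 5.9605 mm/d
Crop demand D = ETc × 31 d = 5.9605 × 31 = 184.776 mm
D − Pe = 184.776 − 96.6 = 88.176 mm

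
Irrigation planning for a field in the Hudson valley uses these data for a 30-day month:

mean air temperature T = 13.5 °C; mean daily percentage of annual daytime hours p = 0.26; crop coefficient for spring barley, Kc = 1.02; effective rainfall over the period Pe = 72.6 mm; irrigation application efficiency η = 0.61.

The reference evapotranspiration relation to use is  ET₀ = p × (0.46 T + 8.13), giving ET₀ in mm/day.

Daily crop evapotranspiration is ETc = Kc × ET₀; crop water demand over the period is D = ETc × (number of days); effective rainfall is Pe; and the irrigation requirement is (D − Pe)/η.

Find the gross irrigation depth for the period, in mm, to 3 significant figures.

68.0 mm

ET₀ = 0.26 × (0.46 × 13.5 + 8.13) = 0.26 × 14.340 = 3.7284 mm/d
ETc = Kc × ET₀ = 1.02 × 3.7284 = 3.8030 mm/d
Crop demand D = ETc × 30 d = 3.8030 × 30 = 114.090 mm
D − Pe = 114.090 − 72.6 = 41.490 mm
Gross irrigation = 41.490 / 0.61 = 68.016 mm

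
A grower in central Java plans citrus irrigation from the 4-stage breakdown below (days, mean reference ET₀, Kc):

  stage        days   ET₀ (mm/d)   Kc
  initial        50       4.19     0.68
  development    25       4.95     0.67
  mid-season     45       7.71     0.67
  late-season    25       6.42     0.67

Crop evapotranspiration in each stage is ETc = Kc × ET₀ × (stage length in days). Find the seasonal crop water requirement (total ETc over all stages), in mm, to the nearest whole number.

initial: 0.68 × 4.19 × 50 = 142.46 mm
development: 0.67 × 4.95 × 25 = 82.91 mm
mid-season: 0.67 × 7.71 × 45 = 232.46 mm
late-season: 0.67 × 6.42 × 25 = 107.54 mm
Seasonal total = 565.37 mm

565 mm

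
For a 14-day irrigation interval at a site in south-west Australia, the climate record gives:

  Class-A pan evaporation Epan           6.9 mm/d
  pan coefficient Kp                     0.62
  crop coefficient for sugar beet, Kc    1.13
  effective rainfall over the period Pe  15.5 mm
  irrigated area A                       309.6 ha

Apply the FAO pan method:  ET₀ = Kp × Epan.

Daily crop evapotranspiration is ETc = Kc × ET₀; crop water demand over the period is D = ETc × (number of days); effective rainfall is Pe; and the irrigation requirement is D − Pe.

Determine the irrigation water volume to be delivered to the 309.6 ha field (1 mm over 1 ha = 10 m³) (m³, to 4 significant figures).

ET₀ = 0.62 × 6.9 = 4.2780 mm/d
ETc = Kc × ET₀ = 1.13 × 4.2780 = 4.8341 mm/d
Crop demand D = ETc × 14 d = 4.8341 × 14 = 67.677 mm
D − Pe = 67.677 − 15.5 = 52.177 mm
Volume = 52.177 mm × 309.6 ha × 10 = 161540.0 m³

161500 m³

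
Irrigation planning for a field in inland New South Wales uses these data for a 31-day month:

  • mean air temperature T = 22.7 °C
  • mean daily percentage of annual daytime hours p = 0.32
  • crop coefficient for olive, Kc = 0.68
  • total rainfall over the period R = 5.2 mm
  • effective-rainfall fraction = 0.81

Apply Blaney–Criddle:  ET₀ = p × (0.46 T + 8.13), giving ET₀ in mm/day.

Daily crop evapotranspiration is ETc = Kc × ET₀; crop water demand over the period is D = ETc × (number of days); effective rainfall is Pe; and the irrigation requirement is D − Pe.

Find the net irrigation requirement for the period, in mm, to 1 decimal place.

121.1 mm

ET₀ = 0.32 × (0.46 × 22.7 + 8.13) = 0.32 × 18.572 = 5.9430 mm/d
ETc = Kc × ET₀ = 0.68 × 5.9430 = 4.0412 mm/d
Crop demand D = ETc × 31 d = 4.0412 × 31 = 125.277 mm
Pe = 0.81 × 5.2 = 4.212 mm
D − Pe = 125.277 − 4.212 = 121.065 mm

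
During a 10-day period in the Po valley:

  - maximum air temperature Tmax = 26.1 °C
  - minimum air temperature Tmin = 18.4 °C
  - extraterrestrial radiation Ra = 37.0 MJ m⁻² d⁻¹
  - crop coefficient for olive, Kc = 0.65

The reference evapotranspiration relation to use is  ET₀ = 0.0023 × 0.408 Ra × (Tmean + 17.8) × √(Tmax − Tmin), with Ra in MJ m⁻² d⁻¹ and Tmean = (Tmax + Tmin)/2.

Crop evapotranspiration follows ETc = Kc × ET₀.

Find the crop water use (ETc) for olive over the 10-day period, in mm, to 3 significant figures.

25.1 mm

Tmean = (26.1 + 18.4)/2 = 22.25 °C
0.408 Ra = 0.408 × 37.0 = 15.0960 mm/d equivalent
ET₀ = 0.0023 × 15.0960 × (22.25 + 17.8) × √7.7 = 0.0023 × 15.0960 × 40.05 × 2.7749 = 3.8587 mm/d
ETc = Kc × ET₀ = 0.65 × 3.8587 = 2.5082 mm/d
Over 10 days: 2.5082 × 10 = 25.082 mm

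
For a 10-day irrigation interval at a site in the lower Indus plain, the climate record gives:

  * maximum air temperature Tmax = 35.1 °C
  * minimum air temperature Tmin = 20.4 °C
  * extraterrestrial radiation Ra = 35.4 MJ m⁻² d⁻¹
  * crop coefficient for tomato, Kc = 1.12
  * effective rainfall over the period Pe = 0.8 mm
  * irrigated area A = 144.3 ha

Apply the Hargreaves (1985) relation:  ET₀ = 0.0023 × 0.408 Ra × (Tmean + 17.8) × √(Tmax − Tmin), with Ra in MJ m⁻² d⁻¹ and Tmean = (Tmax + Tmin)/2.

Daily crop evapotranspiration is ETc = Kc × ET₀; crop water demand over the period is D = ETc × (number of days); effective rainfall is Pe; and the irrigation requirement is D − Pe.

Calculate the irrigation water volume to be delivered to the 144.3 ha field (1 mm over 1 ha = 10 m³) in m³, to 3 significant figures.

Tmean = (35.1 + 20.4)/2 = 27.75 °C
0.408 Ra = 0.408 × 35.4 = 14.4432 mm/d equivalent
ET₀ = 0.0023 × 14.4432 × (27.75 + 17.8) × √14.7 = 0.0023 × 14.4432 × 45.55 × 3.8341 = 5.8015 mm/d
ETc = Kc × ET₀ = 1.12 × 5.8015 = 6.4977 mm/d
Crop demand D = ETc × 10 d = 6.4977 × 10 = 64.977 mm
D − Pe = 64.977 − 0.8 = 64.177 mm
Volume = 64.177 mm × 144.3 ha × 10 = 92607.4 m³

92600 m³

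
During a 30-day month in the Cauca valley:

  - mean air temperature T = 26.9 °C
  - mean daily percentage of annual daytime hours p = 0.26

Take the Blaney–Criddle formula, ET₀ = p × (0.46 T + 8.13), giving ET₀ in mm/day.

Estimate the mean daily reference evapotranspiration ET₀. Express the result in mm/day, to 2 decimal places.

ET₀ = 0.26 × (0.46 × 26.9 + 8.13) = 0.26 × 20.504 = 5.3310 mm/d

5.33 mm/day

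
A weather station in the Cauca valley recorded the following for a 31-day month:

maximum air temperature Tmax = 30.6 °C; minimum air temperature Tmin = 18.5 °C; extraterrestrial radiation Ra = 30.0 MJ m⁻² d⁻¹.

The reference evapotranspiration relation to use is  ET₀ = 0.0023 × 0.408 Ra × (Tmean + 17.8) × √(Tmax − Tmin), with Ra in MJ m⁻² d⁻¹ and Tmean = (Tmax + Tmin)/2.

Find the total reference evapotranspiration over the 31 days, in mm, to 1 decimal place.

128.6 mm

Tmean = (30.6 + 18.5)/2 = 24.55 °C
0.408 Ra = 0.408 × 30.0 = 12.2400 mm/d equivalent
ET₀ = 0.0023 × 12.2400 × (24.55 + 17.8) × √12.1 = 0.0023 × 12.2400 × 42.35 × 3.4785 = 4.1472 mm/d
Over 31 days: 4.1472 × 31 = 128.563 mm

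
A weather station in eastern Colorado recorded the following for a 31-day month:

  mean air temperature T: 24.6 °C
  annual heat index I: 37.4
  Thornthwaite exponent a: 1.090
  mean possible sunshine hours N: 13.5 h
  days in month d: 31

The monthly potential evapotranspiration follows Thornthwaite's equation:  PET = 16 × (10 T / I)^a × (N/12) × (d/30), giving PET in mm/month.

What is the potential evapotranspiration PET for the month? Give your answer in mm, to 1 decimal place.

144.9 mm

10T/I = 10 × 24.6 / 37.4 = 6.5775
(10T/I)^a = 6.5775^1.090 = 7.7927
Uncorrected PET = 16 × 7.7927 = 124.683 mm
Correction = (N/12)(d/30) = (13.5/12)(31/30) = 1.1625
PET = 124.683 × 1.1625 = 144.944 mm/month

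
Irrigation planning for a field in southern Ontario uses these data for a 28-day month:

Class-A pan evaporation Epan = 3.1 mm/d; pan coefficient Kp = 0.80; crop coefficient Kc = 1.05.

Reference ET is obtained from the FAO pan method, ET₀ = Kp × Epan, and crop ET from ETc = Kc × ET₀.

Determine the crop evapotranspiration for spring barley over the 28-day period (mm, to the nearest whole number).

ET₀ = 0.80 × 3.1 = 2.4800 mm/d
ETc = Kc × ET₀ = 1.05 × 2.4800 = 2.6040 mm/d
Over 28 days: 2.6040 × 28 = 72.912 mm

73 mm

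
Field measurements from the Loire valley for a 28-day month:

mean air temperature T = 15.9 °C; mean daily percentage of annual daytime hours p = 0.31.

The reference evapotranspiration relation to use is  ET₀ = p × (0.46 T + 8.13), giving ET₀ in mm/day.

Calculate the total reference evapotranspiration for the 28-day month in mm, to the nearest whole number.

ET₀ = 0.31 × (0.46 × 15.9 + 8.13) = 0.31 × 15.444 = 4.7876 mm/d
Monthly total = 4.7876 × 28 = 134.053 mm

134 mm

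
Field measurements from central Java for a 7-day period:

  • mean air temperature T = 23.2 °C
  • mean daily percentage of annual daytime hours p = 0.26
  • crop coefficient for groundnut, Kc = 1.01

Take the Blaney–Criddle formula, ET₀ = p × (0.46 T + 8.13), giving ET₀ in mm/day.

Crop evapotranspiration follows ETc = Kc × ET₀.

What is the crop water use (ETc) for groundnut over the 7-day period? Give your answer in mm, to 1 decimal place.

34.6 mm

ET₀ = 0.26 × (0.46 × 23.2 + 8.13) = 0.26 × 18.802 = 4.8885 mm/d
ETc = Kc × ET₀ = 1.01 × 4.8885 = 4.9374 mm/d
Over 7 days: 4.9374 × 7 = 34.562 mm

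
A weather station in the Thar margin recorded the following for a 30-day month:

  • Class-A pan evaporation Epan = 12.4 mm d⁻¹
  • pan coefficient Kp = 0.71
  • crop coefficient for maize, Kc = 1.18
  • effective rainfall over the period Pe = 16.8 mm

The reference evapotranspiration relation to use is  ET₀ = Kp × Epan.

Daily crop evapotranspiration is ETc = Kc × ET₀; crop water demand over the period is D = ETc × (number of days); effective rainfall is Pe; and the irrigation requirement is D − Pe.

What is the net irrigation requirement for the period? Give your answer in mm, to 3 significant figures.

295 mm

ET₀ = 0.71 × 12.4 = 8.8040 mm/d
ETc = Kc × ET₀ = 1.18 × 8.8040 = 10.3887 mm/d
Crop demand D = ETc × 30 d = 10.3887 × 30 = 311.661 mm
D − Pe = 311.661 − 16.8 = 294.861 mm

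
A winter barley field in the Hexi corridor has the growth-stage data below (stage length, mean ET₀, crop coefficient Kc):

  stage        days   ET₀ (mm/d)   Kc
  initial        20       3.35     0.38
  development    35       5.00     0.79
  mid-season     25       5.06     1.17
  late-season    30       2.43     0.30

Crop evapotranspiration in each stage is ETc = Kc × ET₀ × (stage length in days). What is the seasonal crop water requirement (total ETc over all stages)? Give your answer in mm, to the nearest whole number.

334 mm

initial: 0.38 × 3.35 × 20 = 25.46 mm
development: 0.79 × 5.00 × 35 = 138.25 mm
mid-season: 1.17 × 5.06 × 25 = 148.01 mm
late-season: 0.30 × 2.43 × 30 = 21.87 mm
Seasonal total = 333.59 mm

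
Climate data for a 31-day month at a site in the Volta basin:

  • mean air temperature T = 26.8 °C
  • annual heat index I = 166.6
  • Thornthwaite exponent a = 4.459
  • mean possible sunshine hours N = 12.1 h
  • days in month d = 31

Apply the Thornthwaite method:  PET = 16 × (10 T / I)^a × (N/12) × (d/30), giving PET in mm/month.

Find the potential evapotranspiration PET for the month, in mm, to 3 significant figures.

139 mm

10T/I = 10 × 26.8 / 166.6 = 1.6086
(10T/I)^a = 1.6086^4.459 = 8.3282
Uncorrected PET = 16 × 8.3282 = 133.251 mm
Correction = (N/12)(d/30) = (12.1/12)(31/30) = 1.0419
PET = 133.251 × 1.0419 = 138.834 mm/month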